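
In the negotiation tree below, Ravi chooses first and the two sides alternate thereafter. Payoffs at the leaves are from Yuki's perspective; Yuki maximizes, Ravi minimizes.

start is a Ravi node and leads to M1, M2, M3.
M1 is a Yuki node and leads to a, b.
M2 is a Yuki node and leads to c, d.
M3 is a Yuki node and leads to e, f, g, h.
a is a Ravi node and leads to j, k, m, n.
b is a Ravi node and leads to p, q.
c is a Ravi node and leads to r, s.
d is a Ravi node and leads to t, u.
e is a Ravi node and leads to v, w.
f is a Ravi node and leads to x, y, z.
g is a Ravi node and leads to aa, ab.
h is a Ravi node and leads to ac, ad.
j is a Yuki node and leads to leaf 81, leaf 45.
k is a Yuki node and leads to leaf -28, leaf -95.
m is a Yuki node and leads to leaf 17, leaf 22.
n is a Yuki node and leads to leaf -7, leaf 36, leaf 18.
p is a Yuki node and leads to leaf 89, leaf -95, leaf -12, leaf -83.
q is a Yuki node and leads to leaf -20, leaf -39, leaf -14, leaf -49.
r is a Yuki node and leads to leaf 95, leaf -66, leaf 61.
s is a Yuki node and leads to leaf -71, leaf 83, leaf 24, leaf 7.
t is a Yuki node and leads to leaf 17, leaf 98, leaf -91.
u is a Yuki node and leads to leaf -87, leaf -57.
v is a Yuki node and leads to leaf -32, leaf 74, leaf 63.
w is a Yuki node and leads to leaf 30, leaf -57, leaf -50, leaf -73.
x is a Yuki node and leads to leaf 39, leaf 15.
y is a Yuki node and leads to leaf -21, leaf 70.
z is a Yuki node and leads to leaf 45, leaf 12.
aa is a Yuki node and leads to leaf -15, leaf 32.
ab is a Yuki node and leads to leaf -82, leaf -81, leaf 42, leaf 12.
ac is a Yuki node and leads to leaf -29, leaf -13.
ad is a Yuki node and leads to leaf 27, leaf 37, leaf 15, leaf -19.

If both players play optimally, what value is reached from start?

j (Yuki): max(81, 45) = 81
k (Yuki): max(-28, -95) = -28
m (Yuki): max(17, 22) = 22
n (Yuki): max(-7, 36, 18) = 36
a (Ravi): min(81, -28, 22, 36) = -28
p (Yuki): max(89, -95, -12, -83) = 89
q (Yuki): max(-20, -39, -14, -49) = -14
b (Ravi): min(89, -14) = -14
M1 (Yuki): max(-28, -14) = -14
r (Yuki): max(95, -66, 61) = 95
s (Yuki): max(-71, 83, 24, 7) = 83
c (Ravi): min(95, 83) = 83
t (Yuki): max(17, 98, -91) = 98
u (Yuki): max(-87, -57) = -57
d (Ravi): min(98, -57) = -57
M2 (Yuki): max(83, -57) = 83
v (Yuki): max(-32, 74, 63) = 74
w (Yuki): max(30, -57, -50, -73) = 30
e (Ravi): min(74, 30) = 30
x (Yuki): max(39, 15) = 39
y (Yuki): max(-21, 70) = 70
z (Yuki): max(45, 12) = 45
f (Ravi): min(39, 70, 45) = 39
aa (Yuki): max(-15, 32) = 32
ab (Yuki): max(-82, -81, 42, 12) = 42
g (Ravi): min(32, 42) = 32
ac (Yuki): max(-29, -13) = -13
ad (Yuki): max(27, 37, 15, -19) = 37
h (Ravi): min(-13, 37) = -13
M3 (Yuki): max(30, 39, 32, -13) = 39
start (Ravi): min(-14, 83, 39) = -14

-14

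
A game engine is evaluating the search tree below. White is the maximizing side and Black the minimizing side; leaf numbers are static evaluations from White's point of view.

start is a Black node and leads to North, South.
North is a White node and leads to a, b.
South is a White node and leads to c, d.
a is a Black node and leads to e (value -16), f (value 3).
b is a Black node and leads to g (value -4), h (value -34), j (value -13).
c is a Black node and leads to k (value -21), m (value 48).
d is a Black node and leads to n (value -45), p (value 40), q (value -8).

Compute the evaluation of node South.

c (Black): min(-21, 48) = -21
d (Black): min(-45, 40, -8) = -45
South (White): max(-21, -45) = -21

-21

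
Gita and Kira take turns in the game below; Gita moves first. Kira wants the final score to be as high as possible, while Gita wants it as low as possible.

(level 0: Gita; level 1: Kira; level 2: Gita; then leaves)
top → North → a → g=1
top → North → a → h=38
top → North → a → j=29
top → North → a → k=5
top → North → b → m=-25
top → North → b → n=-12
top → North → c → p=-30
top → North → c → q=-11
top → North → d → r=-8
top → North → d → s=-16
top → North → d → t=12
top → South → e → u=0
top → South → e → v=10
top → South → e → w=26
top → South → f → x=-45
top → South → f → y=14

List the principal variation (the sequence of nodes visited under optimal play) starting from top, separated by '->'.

top -> South -> e -> u

a (Gita): min(1, 38, 29, 5) = 1
b (Gita): min(-25, -12) = -25
c (Gita): min(-30, -11) = -30
d (Gita): min(-8, -16, 12) = -16
North (Kira): max(1, -25, -30, -16) = 1
e (Gita): min(0, 10, 26) = 0
f (Gita): min(-45, 14) = -45
South (Kira): max(0, -45) = 0
top (Gita): min(1, 0) = 0
At top, Gita picks South (lowest: 0).
At South, Kira picks e (highest: 0).
At e, Gita picks u (lowest: 0).
Terminal value 0.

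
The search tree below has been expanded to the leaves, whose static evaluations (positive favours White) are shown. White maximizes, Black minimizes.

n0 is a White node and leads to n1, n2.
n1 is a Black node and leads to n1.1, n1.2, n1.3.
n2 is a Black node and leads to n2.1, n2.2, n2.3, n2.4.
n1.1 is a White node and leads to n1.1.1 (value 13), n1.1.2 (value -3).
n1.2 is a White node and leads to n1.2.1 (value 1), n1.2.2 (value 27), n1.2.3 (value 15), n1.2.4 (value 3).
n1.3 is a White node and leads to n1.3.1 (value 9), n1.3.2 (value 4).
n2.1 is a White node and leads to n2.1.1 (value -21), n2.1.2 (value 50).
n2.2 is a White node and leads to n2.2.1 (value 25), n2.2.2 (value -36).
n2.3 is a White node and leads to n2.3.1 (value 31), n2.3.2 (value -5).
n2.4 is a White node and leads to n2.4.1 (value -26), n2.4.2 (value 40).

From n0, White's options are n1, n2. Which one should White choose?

n2

n1.1 (White): max(13, -3) = 13
n1.2 (White): max(1, 27, 15, 3) = 27
n1.3 (White): max(9, 4) = 9
n1 (Black): min(13, 27, 9) = 9
n2.1 (White): max(-21, 50) = 50
n2.2 (White): max(25, -36) = 25
n2.3 (White): max(31, -5) = 31
n2.4 (White): max(-26, 40) = 40
n2 (Black): min(50, 25, 31, 40) = 25
n0 (White): max(9, 25) = 25
White at n0 wants the highest of {n1=9, n2=25}, so chooses n2.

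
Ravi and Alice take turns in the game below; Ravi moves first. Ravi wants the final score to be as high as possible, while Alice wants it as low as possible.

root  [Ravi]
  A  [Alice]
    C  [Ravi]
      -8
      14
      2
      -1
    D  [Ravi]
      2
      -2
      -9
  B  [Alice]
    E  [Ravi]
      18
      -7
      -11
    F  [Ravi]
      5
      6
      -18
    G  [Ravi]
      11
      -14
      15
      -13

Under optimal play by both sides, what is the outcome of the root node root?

6

C (Ravi): max(-8, 14, 2, -1) = 14
D (Ravi): max(2, -2, -9) = 2
A (Alice): min(14, 2) = 2
E (Ravi): max(18, -7, -11) = 18
F (Ravi): max(5, 6, -18) = 6
G (Ravi): max(11, -14, 15, -13) = 15
B (Alice): min(18, 6, 15) = 6
root (Ravi): max(2, 6) = 6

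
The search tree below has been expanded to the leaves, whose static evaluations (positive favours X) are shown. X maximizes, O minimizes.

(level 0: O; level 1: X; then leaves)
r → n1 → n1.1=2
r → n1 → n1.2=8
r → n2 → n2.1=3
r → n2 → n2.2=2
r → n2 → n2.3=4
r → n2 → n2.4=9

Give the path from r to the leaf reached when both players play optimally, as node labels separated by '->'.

r -> n1 -> n1.2

n1 (X): max(2, 8) = 8
n2 (X): max(3, 2, 4, 9) = 9
r (O): min(8, 9) = 8
At r, O picks n1 (lowest: 8).
At n1, X picks n1.2 (highest: 8).
Terminal value 8.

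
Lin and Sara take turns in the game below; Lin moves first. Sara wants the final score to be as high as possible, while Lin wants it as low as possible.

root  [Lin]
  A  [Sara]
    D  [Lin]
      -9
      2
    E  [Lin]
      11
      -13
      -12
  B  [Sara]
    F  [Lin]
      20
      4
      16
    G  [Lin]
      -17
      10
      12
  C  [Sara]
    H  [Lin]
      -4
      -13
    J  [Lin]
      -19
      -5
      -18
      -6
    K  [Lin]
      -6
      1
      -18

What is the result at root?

D (Lin): min(-9, 2) = -9
E (Lin): min(11, -13, -12) = -13
A (Sara): max(-9, -13) = -9
F (Lin): min(20, 4, 16) = 4
G (Lin): min(-17, 10, 12) = -17
B (Sara): max(4, -17) = 4
H (Lin): min(-4, -13) = -13
J (Lin): min(-19, -5, -18, -6) = -19
K (Lin): min(-6, 1, -18) = -18
C (Sara): max(-13, -19, -18) = -13
root (Lin): min(-9, 4, -13) = -13

-13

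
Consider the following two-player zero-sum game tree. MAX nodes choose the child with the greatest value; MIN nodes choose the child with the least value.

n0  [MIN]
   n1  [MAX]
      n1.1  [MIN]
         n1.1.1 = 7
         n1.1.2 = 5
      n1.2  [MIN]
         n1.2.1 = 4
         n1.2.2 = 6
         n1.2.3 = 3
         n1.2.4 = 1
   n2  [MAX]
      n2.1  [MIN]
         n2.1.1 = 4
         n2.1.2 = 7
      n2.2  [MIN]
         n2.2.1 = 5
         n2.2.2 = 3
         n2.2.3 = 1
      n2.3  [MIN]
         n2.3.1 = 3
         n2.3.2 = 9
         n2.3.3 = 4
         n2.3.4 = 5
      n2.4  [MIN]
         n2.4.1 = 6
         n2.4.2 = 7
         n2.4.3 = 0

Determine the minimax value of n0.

4

n1.1 (MIN): min(7, 5) = 5
n1.2 (MIN): min(4, 6, 3, 1) = 1
n1 (MAX): max(5, 1) = 5
n2.1 (MIN): min(4, 7) = 4
n2.2 (MIN): min(5, 3, 1) = 1
n2.3 (MIN): min(3, 9, 4, 5) = 3
n2.4 (MIN): min(6, 7, 0) = 0
n2 (MAX): max(4, 1, 3, 0) = 4
n0 (MIN): min(5, 4) = 4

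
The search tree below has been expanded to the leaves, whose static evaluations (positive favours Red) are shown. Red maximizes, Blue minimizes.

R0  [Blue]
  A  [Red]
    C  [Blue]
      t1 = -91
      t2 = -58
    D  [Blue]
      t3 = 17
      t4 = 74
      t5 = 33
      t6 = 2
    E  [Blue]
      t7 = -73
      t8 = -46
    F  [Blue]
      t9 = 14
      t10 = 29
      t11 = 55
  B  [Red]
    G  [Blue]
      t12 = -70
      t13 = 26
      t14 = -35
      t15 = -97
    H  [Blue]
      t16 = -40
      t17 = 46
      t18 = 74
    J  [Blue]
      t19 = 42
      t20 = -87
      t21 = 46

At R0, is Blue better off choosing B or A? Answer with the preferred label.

G (Blue): min(-70, 26, -35, -97) = -97
H (Blue): min(-40, 46, 74) = -40
J (Blue): min(42, -87, 46) = -87
B (Red): max(-97, -40, -87) = -40
C (Blue): min(-91, -58) = -91
D (Blue): min(17, 74, 33, 2) = 2
E (Blue): min(-73, -46) = -73
F (Blue): min(14, 29, 55) = 14
A (Red): max(-91, 2, -73, 14) = 14
Blue prefers the lower value; B=-40, A=14. B is better since -40 < 14.

B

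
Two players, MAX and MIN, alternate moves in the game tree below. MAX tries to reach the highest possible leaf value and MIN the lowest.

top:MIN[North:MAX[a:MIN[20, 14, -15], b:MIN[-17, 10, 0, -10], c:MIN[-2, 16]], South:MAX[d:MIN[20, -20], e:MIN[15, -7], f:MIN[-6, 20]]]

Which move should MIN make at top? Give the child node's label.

a (MIN): min(20, 14, -15) = -15
b (MIN): min(-17, 10, 0, -10) = -17
c (MIN): min(-2, 16) = -2
North (MAX): max(-15, -17, -2) = -2
d (MIN): min(20, -20) = -20
e (MIN): min(15, -7) = -7
f (MIN): min(-6, 20) = -6
South (MAX): max(-20, -7, -6) = -6
top (MIN): min(-2, -6) = -6
MIN at top wants the lowest of {North=-2, South=-6}, so chooses South.

South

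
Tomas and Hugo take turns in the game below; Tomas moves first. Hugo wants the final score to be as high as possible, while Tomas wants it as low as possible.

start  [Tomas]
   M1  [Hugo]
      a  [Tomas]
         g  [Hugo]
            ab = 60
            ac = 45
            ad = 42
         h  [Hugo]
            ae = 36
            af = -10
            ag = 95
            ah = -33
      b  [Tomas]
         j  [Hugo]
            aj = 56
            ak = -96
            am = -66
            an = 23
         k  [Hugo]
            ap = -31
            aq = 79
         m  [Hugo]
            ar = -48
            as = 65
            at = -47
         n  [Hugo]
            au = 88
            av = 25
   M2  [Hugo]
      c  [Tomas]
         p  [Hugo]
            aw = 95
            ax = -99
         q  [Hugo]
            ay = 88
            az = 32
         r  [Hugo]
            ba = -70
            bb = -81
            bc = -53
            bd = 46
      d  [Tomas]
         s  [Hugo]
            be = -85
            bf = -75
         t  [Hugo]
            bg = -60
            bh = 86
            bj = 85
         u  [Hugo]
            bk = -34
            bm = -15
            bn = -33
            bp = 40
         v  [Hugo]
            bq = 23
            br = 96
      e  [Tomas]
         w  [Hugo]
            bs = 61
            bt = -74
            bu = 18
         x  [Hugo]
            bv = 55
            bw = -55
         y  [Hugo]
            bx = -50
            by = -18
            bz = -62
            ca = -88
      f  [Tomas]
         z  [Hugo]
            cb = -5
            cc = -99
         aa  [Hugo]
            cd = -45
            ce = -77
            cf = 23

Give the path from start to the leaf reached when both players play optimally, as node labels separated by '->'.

g (Hugo): max(60, 45, 42) = 60
h (Hugo): max(36, -10, 95, -33) = 95
a (Tomas): min(60, 95) = 60
j (Hugo): max(56, -96, -66, 23) = 56
k (Hugo): max(-31, 79) = 79
m (Hugo): max(-48, 65, -47) = 65
n (Hugo): max(88, 25) = 88
b (Tomas): min(56, 79, 65, 88) = 56
M1 (Hugo): max(60, 56) = 60
p (Hugo): max(95, -99) = 95
q (Hugo): max(88, 32) = 88
r (Hugo): max(-70, -81, -53, 46) = 46
c (Tomas): min(95, 88, 46) = 46
s (Hugo): max(-85, -75) = -75
t (Hugo): max(-60, 86, 85) = 86
u (Hugo): max(-34, -15, -33, 40) = 40
v (Hugo): max(23, 96) = 96
d (Tomas): min(-75, 86, 40, 96) = -75
w (Hugo): max(61, -74, 18) = 61
x (Hugo): max(55, -55) = 55
y (Hugo): max(-50, -18, -62, -88) = -18
e (Tomas): min(61, 55, -18) = -18
z (Hugo): max(-5, -99) = -5
aa (Hugo): max(-45, -77, 23) = 23
f (Tomas): min(-5, 23) = -5
M2 (Hugo): max(46, -75, -18, -5) = 46
start (Tomas): min(60, 46) = 46
At start, Tomas picks M2 (lowest: 46).
At M2, Hugo picks c (highest: 46).
At c, Tomas picks r (lowest: 46).
At r, Hugo picks bd (highest: 46).
Terminal value 46.

start -> M2 -> c -> r -> bd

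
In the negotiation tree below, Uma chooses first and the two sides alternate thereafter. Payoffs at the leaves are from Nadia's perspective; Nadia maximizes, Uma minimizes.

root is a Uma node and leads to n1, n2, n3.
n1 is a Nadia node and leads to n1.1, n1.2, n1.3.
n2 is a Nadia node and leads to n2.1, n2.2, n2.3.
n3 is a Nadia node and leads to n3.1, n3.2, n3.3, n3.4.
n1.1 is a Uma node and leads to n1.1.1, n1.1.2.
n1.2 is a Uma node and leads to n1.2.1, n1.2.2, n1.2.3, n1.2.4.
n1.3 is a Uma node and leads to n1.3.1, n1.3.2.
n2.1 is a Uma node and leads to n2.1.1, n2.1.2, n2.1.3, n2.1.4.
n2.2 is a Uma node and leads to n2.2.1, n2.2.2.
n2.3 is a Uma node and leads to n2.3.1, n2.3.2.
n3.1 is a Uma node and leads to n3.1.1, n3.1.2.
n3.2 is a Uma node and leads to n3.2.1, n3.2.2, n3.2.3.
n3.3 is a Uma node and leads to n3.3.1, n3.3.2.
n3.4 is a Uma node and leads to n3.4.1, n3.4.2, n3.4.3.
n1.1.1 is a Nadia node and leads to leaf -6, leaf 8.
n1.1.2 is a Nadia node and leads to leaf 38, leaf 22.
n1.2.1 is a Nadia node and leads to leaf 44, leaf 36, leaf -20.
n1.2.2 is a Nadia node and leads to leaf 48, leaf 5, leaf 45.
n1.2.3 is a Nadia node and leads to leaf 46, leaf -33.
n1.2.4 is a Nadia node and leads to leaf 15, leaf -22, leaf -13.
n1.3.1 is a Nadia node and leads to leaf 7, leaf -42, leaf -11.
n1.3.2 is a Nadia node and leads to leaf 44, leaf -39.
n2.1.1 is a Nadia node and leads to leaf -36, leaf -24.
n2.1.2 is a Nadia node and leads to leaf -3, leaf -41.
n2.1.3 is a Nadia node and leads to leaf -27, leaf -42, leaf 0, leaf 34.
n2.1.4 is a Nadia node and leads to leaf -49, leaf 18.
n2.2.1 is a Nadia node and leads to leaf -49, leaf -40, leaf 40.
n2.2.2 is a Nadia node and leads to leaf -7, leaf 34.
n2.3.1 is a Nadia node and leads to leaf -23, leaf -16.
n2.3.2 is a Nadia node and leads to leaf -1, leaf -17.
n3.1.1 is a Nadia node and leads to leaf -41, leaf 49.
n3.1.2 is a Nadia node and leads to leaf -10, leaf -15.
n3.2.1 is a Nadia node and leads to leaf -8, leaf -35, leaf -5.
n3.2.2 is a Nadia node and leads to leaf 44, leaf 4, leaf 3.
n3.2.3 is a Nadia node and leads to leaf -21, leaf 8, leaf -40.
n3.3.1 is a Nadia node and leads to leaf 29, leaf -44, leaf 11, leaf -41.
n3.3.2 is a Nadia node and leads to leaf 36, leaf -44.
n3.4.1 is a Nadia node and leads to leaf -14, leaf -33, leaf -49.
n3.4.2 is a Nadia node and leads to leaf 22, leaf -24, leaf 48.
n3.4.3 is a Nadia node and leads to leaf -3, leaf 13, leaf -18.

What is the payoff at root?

15

n1.1.1 (Nadia): max(-6, 8) = 8
n1.1.2 (Nadia): max(38, 22) = 38
n1.1 (Uma): min(8, 38) = 8
n1.2.1 (Nadia): max(44, 36, -20) = 44
n1.2.2 (Nadia): max(48, 5, 45) = 48
n1.2.3 (Nadia): max(46, -33) = 46
n1.2.4 (Nadia): max(15, -22, -13) = 15
n1.2 (Uma): min(44, 48, 46, 15) = 15
n1.3.1 (Nadia): max(7, -42, -11) = 7
n1.3.2 (Nadia): max(44, -39) = 44
n1.3 (Uma): min(7, 44) = 7
n1 (Nadia): max(8, 15, 7) = 15
n2.1.1 (Nadia): max(-36, -24) = -24
n2.1.2 (Nadia): max(-3, -41) = -3
n2.1.3 (Nadia): max(-27, -42, 0, 34) = 34
n2.1.4 (Nadia): max(-49, 18) = 18
n2.1 (Uma): min(-24, -3, 34, 18) = -24
n2.2.1 (Nadia): max(-49, -40, 40) = 40
n2.2.2 (Nadia): max(-7, 34) = 34
n2.2 (Uma): min(40, 34) = 34
n2.3.1 (Nadia): max(-23, -16) = -16
n2.3.2 (Nadia): max(-1, -17) = -1
n2.3 (Uma): min(-16, -1) = -16
n2 (Nadia): max(-24, 34, -16) = 34
n3.1.1 (Nadia): max(-41, 49) = 49
n3.1.2 (Nadia): max(-10, -15) = -10
n3.1 (Uma): min(49, -10) = -10
n3.2.1 (Nadia): max(-8, -35, -5) = -5
n3.2.2 (Nadia): max(44, 4, 3) = 44
n3.2.3 (Nadia): max(-21, 8, -40) = 8
n3.2 (Uma): min(-5, 44, 8) = -5
n3.3.1 (Nadia): max(29, -44, 11, -41) = 29
n3.3.2 (Nadia): max(36, -44) = 36
n3.3 (Uma): min(29, 36) = 29
n3.4.1 (Nadia): max(-14, -33, -49) = -14
n3.4.2 (Nadia): max(22, -24, 48) = 48
n3.4.3 (Nadia): max(-3, 13, -18) = 13
n3.4 (Uma): min(-14, 48, 13) = -14
n3 (Nadia): max(-10, -5, 29, -14) = 29
root (Uma): min(15, 34, 29) = 15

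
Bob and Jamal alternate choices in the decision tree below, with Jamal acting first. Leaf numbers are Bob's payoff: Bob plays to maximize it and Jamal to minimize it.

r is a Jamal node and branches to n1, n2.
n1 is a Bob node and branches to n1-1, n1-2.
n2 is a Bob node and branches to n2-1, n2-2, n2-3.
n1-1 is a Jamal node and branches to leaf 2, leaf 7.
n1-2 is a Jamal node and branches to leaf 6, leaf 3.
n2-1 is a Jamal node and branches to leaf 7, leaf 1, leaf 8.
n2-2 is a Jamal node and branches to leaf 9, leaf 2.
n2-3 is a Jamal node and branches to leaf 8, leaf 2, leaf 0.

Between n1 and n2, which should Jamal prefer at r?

n2

n1-1 (Jamal): min(2, 7) = 2
n1-2 (Jamal): min(6, 3) = 3
n1 (Bob): max(2, 3) = 3
n2-1 (Jamal): min(7, 1, 8) = 1
n2-2 (Jamal): min(9, 2) = 2
n2-3 (Jamal): min(8, 2, 0) = 0
n2 (Bob): max(1, 2, 0) = 2
Jamal prefers the lower value; n1=3, n2=2. n2 is better since 2 < 3.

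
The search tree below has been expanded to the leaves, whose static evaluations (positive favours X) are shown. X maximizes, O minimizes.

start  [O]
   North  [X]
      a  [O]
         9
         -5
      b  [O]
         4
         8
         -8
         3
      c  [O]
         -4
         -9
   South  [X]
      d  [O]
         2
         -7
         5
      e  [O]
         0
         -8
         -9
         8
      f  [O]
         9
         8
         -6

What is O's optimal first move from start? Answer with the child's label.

a (O): min(9, -5) = -5
b (O): min(4, 8, -8, 3) = -8
c (O): min(-4, -9) = -9
North (X): max(-5, -8, -9) = -5
d (O): min(2, -7, 5) = -7
e (O): min(0, -8, -9, 8) = -9
f (O): min(9, 8, -6) = -6
South (X): max(-7, -9, -6) = -6
start (O): min(-5, -6) = -6
O at start wants the lowest of {North=-5, South=-6}, so chooses South.

South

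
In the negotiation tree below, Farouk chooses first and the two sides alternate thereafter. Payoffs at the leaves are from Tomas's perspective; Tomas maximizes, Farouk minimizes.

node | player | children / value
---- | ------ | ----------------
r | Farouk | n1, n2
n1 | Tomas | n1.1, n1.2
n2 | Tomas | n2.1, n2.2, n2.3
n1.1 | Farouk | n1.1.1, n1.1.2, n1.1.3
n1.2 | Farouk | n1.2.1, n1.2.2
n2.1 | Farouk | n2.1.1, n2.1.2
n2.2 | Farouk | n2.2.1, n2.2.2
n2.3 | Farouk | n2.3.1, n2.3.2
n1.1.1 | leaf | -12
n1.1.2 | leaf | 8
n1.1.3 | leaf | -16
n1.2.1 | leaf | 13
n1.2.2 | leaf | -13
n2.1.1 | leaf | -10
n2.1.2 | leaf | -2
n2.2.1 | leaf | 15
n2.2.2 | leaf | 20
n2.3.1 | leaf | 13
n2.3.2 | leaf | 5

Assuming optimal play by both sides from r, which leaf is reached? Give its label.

n1.2.2

n1.1 (Farouk): min(-12, 8, -16) = -16
n1.2 (Farouk): min(13, -13) = -13
n1 (Tomas): max(-16, -13) = -13
n2.1 (Farouk): min(-10, -2) = -10
n2.2 (Farouk): min(15, 20) = 15
n2.3 (Farouk): min(13, 5) = 5
n2 (Tomas): max(-10, 15, 5) = 15
r (Farouk): min(-13, 15) = -13
At r, Farouk picks n1 (lowest: -13).
At n1, Tomas picks n1.2 (highest: -13).
At n1.2, Farouk picks n1.2.2 (lowest: -13).
Terminal value -13.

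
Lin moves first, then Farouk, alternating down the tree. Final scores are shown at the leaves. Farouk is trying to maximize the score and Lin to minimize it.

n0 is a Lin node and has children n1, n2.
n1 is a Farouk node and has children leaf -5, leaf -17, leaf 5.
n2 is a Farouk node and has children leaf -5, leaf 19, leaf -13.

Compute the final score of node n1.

n1 (Farouk): max(-5, -17, 5) = 5

5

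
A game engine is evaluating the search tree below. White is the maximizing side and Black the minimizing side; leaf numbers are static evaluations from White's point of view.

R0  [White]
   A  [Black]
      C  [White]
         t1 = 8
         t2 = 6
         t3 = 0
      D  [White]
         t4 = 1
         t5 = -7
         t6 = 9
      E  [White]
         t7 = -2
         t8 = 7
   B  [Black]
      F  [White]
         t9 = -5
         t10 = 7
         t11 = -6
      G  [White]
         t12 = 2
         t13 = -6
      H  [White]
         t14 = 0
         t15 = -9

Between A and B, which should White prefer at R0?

C (White): max(8, 6, 0) = 8
D (White): max(1, -7, 9) = 9
E (White): max(-2, 7) = 7
A (Black): min(8, 9, 7) = 7
F (White): max(-5, 7, -6) = 7
G (White): max(2, -6) = 2
H (White): max(0, -9) = 0
B (Black): min(7, 2, 0) = 0
White prefers the higher value; A=7, B=0. A is better since 7 > 0.

A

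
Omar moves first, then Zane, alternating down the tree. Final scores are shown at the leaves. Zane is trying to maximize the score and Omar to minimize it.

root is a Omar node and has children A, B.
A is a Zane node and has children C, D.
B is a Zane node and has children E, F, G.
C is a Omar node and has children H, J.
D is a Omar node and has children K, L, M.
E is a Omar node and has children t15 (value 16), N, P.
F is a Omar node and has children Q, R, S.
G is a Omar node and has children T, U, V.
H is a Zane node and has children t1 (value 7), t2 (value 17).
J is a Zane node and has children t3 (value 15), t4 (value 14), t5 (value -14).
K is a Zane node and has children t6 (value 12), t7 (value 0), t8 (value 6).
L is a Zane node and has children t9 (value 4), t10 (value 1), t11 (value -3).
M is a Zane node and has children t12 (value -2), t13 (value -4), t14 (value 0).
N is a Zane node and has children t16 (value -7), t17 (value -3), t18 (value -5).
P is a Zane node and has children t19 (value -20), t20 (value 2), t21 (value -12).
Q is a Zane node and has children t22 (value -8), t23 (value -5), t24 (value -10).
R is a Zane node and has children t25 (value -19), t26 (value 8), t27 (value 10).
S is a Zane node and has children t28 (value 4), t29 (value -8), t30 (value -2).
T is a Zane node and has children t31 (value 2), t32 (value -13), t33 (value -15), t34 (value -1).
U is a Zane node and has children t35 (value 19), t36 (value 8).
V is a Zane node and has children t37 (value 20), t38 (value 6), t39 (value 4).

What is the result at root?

2

H (Zane): max(7, 17) = 17
J (Zane): max(15, 14, -14) = 15
C (Omar): min(17, 15) = 15
K (Zane): max(12, 0, 6) = 12
L (Zane): max(4, 1, -3) = 4
M (Zane): max(-2, -4, 0) = 0
D (Omar): min(12, 4, 0) = 0
A (Zane): max(15, 0) = 15
N (Zane): max(-7, -3, -5) = -3
P (Zane): max(-20, 2, -12) = 2
E (Omar): min(16, -3, 2) = -3
Q (Zane): max(-8, -5, -10) = -5
R (Zane): max(-19, 8, 10) = 10
S (Zane): max(4, -8, -2) = 4
F (Omar): min(-5, 10, 4) = -5
T (Zane): max(2, -13, -15, -1) = 2
U (Zane): max(19, 8) = 19
V (Zane): max(20, 6, 4) = 20
G (Omar): min(2, 19, 20) = 2
B (Zane): max(-3, -5, 2) = 2
root (Omar): min(15, 2) = 2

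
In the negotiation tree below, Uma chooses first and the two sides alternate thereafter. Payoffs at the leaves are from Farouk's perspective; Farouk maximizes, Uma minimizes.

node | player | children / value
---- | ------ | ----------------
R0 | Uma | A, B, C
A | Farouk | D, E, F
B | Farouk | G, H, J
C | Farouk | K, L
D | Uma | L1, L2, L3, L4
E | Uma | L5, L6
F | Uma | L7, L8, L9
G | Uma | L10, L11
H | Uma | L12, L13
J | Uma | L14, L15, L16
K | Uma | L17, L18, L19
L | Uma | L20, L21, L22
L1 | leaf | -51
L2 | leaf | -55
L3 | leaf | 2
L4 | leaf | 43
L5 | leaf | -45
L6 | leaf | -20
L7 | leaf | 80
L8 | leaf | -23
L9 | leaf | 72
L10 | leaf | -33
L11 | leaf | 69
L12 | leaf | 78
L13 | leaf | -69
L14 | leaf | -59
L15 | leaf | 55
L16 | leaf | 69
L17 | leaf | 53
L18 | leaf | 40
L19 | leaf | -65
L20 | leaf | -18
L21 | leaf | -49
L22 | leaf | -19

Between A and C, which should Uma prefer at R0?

D (Uma): min(-51, -55, 2, 43) = -55
E (Uma): min(-45, -20) = -45
F (Uma): min(80, -23, 72) = -23
A (Farouk): max(-55, -45, -23) = -23
K (Uma): min(53, 40, -65) = -65
L (Uma): min(-18, -49, -19) = -49
C (Farouk): max(-65, -49) = -49
Uma prefers the lower value; A=-23, C=-49. C is better since -49 < -23.

C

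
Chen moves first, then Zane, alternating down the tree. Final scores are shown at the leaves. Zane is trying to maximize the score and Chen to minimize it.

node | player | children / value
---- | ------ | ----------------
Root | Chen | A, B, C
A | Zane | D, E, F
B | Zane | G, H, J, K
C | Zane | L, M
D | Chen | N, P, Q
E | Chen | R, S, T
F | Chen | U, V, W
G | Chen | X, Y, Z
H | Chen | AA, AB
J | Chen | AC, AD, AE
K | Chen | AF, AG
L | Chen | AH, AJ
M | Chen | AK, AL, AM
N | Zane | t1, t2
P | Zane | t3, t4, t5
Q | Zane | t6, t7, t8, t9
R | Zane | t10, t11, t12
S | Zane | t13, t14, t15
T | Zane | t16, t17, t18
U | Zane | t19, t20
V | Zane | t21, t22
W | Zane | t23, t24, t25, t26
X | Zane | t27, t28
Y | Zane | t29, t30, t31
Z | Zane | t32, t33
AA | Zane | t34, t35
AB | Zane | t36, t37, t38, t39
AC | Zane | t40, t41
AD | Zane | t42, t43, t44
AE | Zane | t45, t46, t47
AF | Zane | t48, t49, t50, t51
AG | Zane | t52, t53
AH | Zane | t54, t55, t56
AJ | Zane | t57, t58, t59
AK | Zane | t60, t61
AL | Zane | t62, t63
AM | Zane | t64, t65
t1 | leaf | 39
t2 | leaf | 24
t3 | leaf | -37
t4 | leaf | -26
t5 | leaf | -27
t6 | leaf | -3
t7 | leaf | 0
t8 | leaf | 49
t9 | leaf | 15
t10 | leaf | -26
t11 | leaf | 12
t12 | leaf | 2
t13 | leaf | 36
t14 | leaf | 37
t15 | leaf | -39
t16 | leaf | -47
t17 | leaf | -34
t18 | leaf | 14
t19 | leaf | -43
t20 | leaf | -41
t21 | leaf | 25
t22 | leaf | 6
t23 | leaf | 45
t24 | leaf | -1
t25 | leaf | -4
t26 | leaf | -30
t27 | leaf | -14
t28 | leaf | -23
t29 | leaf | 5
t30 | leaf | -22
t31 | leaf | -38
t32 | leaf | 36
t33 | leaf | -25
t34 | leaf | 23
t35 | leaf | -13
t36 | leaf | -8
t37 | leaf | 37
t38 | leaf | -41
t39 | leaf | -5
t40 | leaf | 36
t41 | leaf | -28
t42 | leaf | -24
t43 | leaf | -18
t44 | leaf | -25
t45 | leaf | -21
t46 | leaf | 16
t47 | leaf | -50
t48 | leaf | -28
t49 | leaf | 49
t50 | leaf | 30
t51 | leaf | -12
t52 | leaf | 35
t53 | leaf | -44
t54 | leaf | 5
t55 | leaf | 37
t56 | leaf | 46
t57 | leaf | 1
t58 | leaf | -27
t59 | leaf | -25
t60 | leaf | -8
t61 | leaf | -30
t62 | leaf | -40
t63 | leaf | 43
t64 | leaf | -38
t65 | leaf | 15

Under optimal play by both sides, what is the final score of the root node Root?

N (Zane): max(39, 24) = 39
P (Zane): max(-37, -26, -27) = -26
Q (Zane): max(-3, 0, 49, 15) = 49
D (Chen): min(39, -26, 49) = -26
R (Zane): max(-26, 12, 2) = 12
S (Zane): max(36, 37, -39) = 37
T (Zane): max(-47, -34, 14) = 14
E (Chen): min(12, 37, 14) = 12
U (Zane): max(-43, -41) = -41
V (Zane): max(25, 6) = 25
W (Zane): max(45, -1, -4, -30) = 45
F (Chen): min(-41, 25, 45) = -41
A (Zane): max(-26, 12, -41) = 12
X (Zane): max(-14, -23) = -14
Y (Zane): max(5, -22, -38) = 5
Z (Zane): max(36, -25) = 36
G (Chen): min(-14, 5, 36) = -14
AA (Zane): max(23, -13) = 23
AB (Zane): max(-8, 37, -41, -5) = 37
H (Chen): min(23, 37) = 23
AC (Zane): max(36, -28) = 36
AD (Zane): max(-24, -18, -25) = -18
AE (Zane): max(-21, 16, -50) = 16
J (Chen): min(36, -18, 16) = -18
AF (Zane): max(-28, 49, 30, -12) = 49
AG (Zane): max(35, -44) = 35
K (Chen): min(49, 35) = 35
B (Zane): max(-14, 23, -18, 35) = 35
AH (Zane): max(5, 37, 46) = 46
AJ (Zane): max(1, -27, -25) = 1
L (Chen): min(46, 1) = 1
AK (Zane): max(-8, -30) = -8
AL (Zane): max(-40, 43) = 43
AM (Zane): max(-38, 15) = 15
M (Chen): min(-8, 43, 15) = -8
C (Zane): max(1, -8) = 1
Root (Chen): min(12, 35, 1) = 1

1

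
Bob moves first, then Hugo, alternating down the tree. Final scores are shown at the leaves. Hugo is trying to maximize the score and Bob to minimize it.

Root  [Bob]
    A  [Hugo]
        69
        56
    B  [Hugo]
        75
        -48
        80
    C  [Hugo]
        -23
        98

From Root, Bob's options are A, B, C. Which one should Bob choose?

A

A (Hugo): max(69, 56) = 69
B (Hugo): max(75, -48, 80) = 80
C (Hugo): max(-23, 98) = 98
Root (Bob): min(69, 80, 98) = 69
Bob at Root wants the lowest of {A=69, B=80, C=98}, so chooses A.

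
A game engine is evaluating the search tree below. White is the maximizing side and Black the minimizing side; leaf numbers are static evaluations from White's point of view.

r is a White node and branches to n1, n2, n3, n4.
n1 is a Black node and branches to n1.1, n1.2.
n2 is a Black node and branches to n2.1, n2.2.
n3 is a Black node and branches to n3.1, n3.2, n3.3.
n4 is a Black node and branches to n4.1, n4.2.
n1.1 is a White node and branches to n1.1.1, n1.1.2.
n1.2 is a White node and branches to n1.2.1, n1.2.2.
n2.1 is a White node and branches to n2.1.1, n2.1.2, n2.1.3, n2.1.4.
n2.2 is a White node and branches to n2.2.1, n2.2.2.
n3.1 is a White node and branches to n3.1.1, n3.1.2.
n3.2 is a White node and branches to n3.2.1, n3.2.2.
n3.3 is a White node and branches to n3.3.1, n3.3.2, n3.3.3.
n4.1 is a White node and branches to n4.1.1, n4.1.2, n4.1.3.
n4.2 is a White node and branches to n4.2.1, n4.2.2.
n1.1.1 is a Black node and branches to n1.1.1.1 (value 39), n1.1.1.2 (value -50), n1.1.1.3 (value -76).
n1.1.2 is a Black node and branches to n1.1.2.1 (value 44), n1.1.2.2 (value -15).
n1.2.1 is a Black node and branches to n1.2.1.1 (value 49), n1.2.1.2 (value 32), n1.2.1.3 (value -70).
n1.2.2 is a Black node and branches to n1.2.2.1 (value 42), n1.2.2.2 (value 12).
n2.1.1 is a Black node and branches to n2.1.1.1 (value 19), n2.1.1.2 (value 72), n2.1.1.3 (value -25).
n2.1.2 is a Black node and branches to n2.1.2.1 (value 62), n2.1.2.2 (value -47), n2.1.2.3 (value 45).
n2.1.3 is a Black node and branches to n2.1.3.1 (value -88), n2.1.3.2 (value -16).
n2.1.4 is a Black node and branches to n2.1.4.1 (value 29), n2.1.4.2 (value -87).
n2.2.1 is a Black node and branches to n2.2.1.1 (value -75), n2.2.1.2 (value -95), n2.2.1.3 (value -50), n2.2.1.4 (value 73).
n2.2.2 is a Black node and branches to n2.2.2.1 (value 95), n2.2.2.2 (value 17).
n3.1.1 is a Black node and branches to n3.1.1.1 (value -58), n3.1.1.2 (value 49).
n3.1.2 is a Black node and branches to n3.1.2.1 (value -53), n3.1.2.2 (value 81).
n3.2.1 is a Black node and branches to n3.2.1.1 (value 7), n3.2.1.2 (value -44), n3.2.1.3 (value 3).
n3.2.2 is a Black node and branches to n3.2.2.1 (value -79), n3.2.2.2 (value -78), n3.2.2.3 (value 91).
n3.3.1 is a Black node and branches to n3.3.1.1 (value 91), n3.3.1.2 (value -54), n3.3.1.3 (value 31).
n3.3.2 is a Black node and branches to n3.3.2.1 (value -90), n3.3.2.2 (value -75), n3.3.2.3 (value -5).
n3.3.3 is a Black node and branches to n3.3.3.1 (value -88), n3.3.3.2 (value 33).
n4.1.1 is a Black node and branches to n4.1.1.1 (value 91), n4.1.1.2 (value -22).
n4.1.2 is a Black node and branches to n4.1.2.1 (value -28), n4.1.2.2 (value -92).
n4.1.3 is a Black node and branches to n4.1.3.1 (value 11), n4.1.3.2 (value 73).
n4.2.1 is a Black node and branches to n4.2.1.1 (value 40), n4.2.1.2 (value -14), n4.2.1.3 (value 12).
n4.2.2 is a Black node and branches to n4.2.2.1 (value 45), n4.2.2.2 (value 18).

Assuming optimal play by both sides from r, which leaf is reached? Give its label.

n4.1.3.1

n1.1.1 (Black): min(39, -50, -76) = -76
n1.1.2 (Black): min(44, -15) = -15
n1.1 (White): max(-76, -15) = -15
n1.2.1 (Black): min(49, 32, -70) = -70
n1.2.2 (Black): min(42, 12) = 12
n1.2 (White): max(-70, 12) = 12
n1 (Black): min(-15, 12) = -15
n2.1.1 (Black): min(19, 72, -25) = -25
n2.1.2 (Black): min(62, -47, 45) = -47
n2.1.3 (Black): min(-88, -16) = -88
n2.1.4 (Black): min(29, -87) = -87
n2.1 (White): max(-25, -47, -88, -87) = -25
n2.2.1 (Black): min(-75, -95, -50, 73) = -95
n2.2.2 (Black): min(95, 17) = 17
n2.2 (White): max(-95, 17) = 17
n2 (Black): min(-25, 17) = -25
n3.1.1 (Black): min(-58, 49) = -58
n3.1.2 (Black): min(-53, 81) = -53
n3.1 (White): max(-58, -53) = -53
n3.2.1 (Black): min(7, -44, 3) = -44
n3.2.2 (Black): min(-79, -78, 91) = -79
n3.2 (White): max(-44, -79) = -44
n3.3.1 (Black): min(91, -54, 31) = -54
n3.3.2 (Black): min(-90, -75, -5) = -90
n3.3.3 (Black): min(-88, 33) = -88
n3.3 (White): max(-54, -90, -88) = -54
n3 (Black): min(-53, -44, -54) = -54
n4.1.1 (Black): min(91, -22) = -22
n4.1.2 (Black): min(-28, -92) = -92
n4.1.3 (Black): min(11, 73) = 11
n4.1 (White): max(-22, -92, 11) = 11
n4.2.1 (Black): min(40, -14, 12) = -14
n4.2.2 (Black): min(45, 18) = 18
n4.2 (White): max(-14, 18) = 18
n4 (Black): min(11, 18) = 11
r (White): max(-15, -25, -54, 11) = 11
At r, White picks n4 (highest: 11).
At n4, Black picks n4.1 (lowest: 11).
At n4.1, White picks n4.1.3 (highest: 11).
At n4.1.3, Black picks n4.1.3.1 (lowest: 11).
Terminal value 11.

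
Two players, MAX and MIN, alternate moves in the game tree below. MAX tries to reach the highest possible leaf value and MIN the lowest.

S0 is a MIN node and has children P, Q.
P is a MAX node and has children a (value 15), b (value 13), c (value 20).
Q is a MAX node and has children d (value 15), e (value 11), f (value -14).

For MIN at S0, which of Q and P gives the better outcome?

Q

Q (MAX): max(15, 11, -14) = 15
P (MAX): max(15, 13, 20) = 20
MIN prefers the lower value; Q=15, P=20. Q is better since 15 < 20.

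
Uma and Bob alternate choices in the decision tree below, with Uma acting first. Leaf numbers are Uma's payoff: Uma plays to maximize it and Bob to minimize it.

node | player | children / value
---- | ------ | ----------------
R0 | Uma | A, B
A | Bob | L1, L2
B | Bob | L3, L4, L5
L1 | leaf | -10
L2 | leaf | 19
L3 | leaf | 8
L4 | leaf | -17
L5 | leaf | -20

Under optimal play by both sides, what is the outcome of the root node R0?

-10

A (Bob): min(-10, 19) = -10
B (Bob): min(8, -17, -20) = -20
R0 (Uma): max(-10, -20) = -10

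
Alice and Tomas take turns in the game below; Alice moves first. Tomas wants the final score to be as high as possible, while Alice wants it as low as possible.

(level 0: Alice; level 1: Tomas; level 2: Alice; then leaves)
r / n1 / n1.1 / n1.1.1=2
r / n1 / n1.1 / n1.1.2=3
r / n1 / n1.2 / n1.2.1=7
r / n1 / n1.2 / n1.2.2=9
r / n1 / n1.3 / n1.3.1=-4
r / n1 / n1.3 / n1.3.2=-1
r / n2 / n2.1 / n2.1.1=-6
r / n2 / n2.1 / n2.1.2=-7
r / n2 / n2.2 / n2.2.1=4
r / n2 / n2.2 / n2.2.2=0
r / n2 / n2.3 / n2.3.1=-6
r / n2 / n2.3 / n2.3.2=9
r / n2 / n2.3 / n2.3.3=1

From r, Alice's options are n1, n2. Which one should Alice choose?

n1.1 (Alice): min(2, 3) = 2
n1.2 (Alice): min(7, 9) = 7
n1.3 (Alice): min(-4, -1) = -4
n1 (Tomas): max(2, 7, -4) = 7
n2.1 (Alice): min(-6, -7) = -7
n2.2 (Alice): min(4, 0) = 0
n2.3 (Alice): min(-6, 9, 1) = -6
n2 (Tomas): max(-7, 0, -6) = 0
r (Alice): min(7, 0) = 0
Alice at r wants the lowest of {n1=7, n2=0}, so chooses n2.

n2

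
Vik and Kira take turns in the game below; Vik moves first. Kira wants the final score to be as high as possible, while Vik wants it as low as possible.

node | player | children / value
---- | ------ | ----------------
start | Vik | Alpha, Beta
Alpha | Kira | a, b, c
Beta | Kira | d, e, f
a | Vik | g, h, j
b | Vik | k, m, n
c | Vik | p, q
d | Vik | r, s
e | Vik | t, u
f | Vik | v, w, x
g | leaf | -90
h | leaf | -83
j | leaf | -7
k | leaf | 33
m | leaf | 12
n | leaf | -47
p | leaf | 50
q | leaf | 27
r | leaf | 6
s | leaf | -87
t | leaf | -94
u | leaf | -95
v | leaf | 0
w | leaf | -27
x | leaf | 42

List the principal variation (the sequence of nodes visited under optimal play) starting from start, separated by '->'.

a (Vik): min(-90, -83, -7) = -90
b (Vik): min(33, 12, -47) = -47
c (Vik): min(50, 27) = 27
Alpha (Kira): max(-90, -47, 27) = 27
d (Vik): min(6, -87) = -87
e (Vik): min(-94, -95) = -95
f (Vik): min(0, -27, 42) = -27
Beta (Kira): max(-87, -95, -27) = -27
start (Vik): min(27, -27) = -27
At start, Vik picks Beta (lowest: -27).
At Beta, Kira picks f (highest: -27).
At f, Vik picks w (lowest: -27).
Terminal value -27.

start -> Beta -> f -> w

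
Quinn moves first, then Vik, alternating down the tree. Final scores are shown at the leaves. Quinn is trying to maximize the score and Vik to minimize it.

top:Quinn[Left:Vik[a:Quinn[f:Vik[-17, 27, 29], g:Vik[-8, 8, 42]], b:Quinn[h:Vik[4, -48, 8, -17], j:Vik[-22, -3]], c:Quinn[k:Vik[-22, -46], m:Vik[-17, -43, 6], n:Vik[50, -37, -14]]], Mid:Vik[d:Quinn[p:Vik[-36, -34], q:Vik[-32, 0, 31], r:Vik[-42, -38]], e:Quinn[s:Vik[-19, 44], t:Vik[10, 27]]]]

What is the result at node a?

-8

f (Vik): min(-17, 27, 29) = -17
g (Vik): min(-8, 8, 42) = -8
a (Quinn): max(-17, -8) = -8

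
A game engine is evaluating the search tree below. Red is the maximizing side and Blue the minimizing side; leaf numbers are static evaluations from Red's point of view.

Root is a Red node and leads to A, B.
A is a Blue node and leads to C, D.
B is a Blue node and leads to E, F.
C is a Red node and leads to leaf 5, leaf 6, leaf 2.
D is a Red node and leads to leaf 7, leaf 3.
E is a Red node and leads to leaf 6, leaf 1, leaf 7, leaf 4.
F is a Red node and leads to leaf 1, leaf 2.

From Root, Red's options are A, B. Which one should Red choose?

A

C (Red): max(5, 6, 2) = 6
D (Red): max(7, 3) = 7
A (Blue): min(6, 7) = 6
E (Red): max(6, 1, 7, 4) = 7
F (Red): max(1, 2) = 2
B (Blue): min(7, 2) = 2
Root (Red): max(6, 2) = 6
Red at Root wants the highest of {A=6, B=2}, so chooses A.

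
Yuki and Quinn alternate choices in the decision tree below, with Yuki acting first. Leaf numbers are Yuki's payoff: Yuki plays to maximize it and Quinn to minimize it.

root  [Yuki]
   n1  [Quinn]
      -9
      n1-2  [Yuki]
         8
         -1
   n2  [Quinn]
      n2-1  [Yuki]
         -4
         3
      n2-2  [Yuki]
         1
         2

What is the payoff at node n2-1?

n2-1 (Yuki): max(-4, 3) = 3

3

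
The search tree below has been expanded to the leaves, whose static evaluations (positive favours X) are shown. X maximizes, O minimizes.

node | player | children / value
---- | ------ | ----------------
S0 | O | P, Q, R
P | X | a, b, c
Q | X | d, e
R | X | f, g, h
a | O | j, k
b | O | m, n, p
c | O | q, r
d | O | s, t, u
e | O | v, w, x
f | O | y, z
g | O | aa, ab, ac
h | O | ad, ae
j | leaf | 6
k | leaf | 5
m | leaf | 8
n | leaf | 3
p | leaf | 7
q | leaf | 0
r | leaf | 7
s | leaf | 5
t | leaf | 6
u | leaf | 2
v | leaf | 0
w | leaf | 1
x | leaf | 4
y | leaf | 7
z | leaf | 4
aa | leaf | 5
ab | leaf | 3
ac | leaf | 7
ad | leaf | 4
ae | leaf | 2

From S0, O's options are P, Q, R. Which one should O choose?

a (O): min(6, 5) = 5
b (O): min(8, 3, 7) = 3
c (O): min(0, 7) = 0
P (X): max(5, 3, 0) = 5
d (O): min(5, 6, 2) = 2
e (O): min(0, 1, 4) = 0
Q (X): max(2, 0) = 2
f (O): min(7, 4) = 4
g (O): min(5, 3, 7) = 3
h (O): min(4, 2) = 2
R (X): max(4, 3, 2) = 4
S0 (O): min(5, 2, 4) = 2
O at S0 wants the lowest of {P=5, Q=2, R=4}, so chooses Q.

Q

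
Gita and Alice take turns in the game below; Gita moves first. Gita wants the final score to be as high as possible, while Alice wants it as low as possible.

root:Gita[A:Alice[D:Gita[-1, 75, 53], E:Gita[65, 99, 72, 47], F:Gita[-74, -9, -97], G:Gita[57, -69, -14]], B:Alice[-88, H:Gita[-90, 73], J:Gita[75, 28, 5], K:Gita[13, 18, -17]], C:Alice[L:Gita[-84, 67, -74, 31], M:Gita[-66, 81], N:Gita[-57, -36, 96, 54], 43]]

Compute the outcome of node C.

L (Gita): max(-84, 67, -74, 31) = 67
M (Gita): max(-66, 81) = 81
N (Gita): max(-57, -36, 96, 54) = 96
C (Alice): min(67, 81, 96, 43) = 43

43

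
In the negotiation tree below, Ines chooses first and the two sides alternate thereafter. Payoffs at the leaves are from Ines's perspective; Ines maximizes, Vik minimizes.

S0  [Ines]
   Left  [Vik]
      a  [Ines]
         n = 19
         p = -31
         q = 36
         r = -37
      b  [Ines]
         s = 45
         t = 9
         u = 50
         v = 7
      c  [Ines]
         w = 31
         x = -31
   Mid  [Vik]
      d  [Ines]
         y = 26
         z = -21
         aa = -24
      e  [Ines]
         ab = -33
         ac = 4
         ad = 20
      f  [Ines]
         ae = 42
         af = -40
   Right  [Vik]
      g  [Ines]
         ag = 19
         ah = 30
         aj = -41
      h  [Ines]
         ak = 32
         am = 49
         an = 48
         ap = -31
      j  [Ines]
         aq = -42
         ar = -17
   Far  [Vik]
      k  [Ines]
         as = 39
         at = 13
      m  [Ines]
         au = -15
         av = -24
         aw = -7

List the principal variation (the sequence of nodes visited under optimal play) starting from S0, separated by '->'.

S0 -> Left -> c -> w

a (Ines): max(19, -31, 36, -37) = 36
b (Ines): max(45, 9, 50, 7) = 50
c (Ines): max(31, -31) = 31
Left (Vik): min(36, 50, 31) = 31
d (Ines): max(26, -21, -24) = 26
e (Ines): max(-33, 4, 20) = 20
f (Ines): max(42, -40) = 42
Mid (Vik): min(26, 20, 42) = 20
g (Ines): max(19, 30, -41) = 30
h (Ines): max(32, 49, 48, -31) = 49
j (Ines): max(-42, -17) = -17
Right (Vik): min(30, 49, -17) = -17
k (Ines): max(39, 13) = 39
m (Ines): max(-15, -24, -7) = -7
Far (Vik): min(39, -7) = -7
S0 (Ines): max(31, 20, -17, -7) = 31
At S0, Ines picks Left (highest: 31).
At Left, Vik picks c (lowest: 31).
At c, Ines picks w (highest: 31).
Terminal value 31.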